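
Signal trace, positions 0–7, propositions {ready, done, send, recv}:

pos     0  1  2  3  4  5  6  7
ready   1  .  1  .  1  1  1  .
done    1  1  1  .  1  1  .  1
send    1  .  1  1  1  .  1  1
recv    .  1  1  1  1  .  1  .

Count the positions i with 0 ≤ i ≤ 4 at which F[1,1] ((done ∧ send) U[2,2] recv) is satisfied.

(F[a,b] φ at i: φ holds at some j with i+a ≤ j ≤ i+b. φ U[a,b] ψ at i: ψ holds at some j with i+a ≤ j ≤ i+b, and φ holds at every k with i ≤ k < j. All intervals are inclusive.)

Evaluate at each i in [0,4]:
  i=0: ✗ (none in [1,1])
  i=1: ✗ (none in [2,2])
  i=2: ✗ (none in [3,3])
  i=3: ✗ (none in [4,4])
  i=4: ✗ (none in [5,5])
Positions where it holds: {} → 0.

0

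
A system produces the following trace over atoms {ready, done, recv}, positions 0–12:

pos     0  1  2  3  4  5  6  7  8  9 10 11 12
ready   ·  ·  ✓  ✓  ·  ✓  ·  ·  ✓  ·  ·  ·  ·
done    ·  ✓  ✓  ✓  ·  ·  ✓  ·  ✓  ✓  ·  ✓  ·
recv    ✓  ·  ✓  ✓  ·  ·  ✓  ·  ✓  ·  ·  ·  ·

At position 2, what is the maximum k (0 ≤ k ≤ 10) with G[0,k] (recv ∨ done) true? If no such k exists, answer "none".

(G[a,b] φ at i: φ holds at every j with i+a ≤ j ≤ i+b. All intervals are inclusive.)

(recv ∨ done) must hold from j=2 onward; find where it first fails.
  j=2: holds
  j=3: holds
  j=4: fails
Holds on [2,3], so largest k = 1.

1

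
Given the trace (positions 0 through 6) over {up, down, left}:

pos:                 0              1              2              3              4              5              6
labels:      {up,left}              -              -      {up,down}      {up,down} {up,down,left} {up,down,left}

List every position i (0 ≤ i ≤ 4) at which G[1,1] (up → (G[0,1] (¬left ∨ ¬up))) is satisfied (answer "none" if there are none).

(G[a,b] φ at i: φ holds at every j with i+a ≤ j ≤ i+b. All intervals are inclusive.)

Evaluate at each i in [0,4]:
  i=0: ✓ (all of [1,1])
  i=1: ✓ (all of [2,2])
  i=2: ✓ (all of [3,3])
  i=3: ✗ (fails at j=4)
  i=4: ✗ (fails at j=5)

0, 1, 2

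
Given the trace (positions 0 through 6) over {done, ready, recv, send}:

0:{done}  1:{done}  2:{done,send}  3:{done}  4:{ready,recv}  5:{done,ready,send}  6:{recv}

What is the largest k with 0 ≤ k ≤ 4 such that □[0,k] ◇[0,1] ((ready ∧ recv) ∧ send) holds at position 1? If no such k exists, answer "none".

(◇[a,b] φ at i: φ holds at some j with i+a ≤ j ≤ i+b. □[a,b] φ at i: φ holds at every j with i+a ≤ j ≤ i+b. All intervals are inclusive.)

◇[0,1] ((ready ∧ recv) ∧ send) must hold from j=1 onward; find where it first fails.
  j=1: fails → no k works.

none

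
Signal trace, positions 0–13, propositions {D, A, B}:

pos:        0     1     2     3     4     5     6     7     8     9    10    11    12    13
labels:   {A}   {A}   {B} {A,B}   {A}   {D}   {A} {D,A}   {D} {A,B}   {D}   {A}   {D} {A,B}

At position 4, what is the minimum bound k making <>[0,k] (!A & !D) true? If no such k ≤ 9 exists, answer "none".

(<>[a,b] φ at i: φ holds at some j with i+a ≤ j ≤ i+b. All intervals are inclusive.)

none

Scan j = 4,5,… for (!A & !D):
  j=4: fails
  j=5: fails
  j=6: fails
  j=7: fails
  j=8: fails
  j=9: fails
  j=10: fails
  j=11: fails
  j=12: fails
  j=13: fails
No j in [4,13] satisfies it → none.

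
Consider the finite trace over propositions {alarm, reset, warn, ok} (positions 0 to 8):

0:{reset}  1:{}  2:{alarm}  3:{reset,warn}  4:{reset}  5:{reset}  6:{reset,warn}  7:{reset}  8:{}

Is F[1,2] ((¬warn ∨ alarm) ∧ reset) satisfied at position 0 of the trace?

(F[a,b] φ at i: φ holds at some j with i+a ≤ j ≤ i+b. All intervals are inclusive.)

Does not hold

Check ((¬warn ∨ alarm) ∧ reset) at each j in [1,2]:
  j=1: false
  j=2: false
No position in the window satisfies it → formula fails.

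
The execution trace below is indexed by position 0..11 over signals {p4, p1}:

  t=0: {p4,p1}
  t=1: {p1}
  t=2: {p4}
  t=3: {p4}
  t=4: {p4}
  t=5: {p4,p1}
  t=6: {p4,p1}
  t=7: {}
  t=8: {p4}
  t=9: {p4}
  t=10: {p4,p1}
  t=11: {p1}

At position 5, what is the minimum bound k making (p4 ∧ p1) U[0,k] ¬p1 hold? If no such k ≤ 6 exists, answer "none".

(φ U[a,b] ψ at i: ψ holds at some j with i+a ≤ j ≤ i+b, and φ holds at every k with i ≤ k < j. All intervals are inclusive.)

Need earliest j ≥ 5 with ¬p1, and (p4 ∧ p1) at every k in [5,j-1].
  j=5: rhs fails.
  j=6: rhs fails.
  j=7: rhs holds; lhs holds on [5,6]. k = 2.

2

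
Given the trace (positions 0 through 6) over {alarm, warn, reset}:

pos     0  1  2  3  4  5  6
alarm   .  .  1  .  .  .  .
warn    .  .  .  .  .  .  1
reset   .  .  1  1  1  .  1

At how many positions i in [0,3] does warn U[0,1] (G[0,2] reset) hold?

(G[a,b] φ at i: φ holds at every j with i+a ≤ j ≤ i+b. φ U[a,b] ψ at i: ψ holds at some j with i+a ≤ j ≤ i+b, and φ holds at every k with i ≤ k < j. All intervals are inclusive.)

Evaluate at each i in [0,3]:
  i=0: ✗ (no rhs in [0,1])
  i=1: ✗ (lhs fails at k=1 before rhs at j=2)
  i=2: ✓ (rhs at j=2)
  i=3: ✗ (no rhs in [3,4])
Positions where it holds: {2} → 1.

1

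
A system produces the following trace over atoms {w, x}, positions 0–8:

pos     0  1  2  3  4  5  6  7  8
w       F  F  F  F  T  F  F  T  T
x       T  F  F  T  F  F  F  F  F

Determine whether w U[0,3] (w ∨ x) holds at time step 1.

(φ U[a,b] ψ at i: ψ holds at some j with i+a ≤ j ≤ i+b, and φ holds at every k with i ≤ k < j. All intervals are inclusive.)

Does not hold

Need some j in [1,4] with (w ∨ x), and w at every k in [1,j-1].
  j=1: (w ∨ x) false.
  j=2: (w ∨ x) false.
  j=3: (w ∨ x) holds, but w fails at k=1 → not this j.
  j=4: (w ∨ x) holds, but w fails at k=1 → not this j.
No j in the window works → until fails.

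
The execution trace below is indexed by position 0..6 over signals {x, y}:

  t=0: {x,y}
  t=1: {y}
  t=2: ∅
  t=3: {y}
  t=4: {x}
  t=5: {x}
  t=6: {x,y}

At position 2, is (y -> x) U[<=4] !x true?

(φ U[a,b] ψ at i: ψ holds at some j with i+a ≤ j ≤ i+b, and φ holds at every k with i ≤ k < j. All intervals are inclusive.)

Yes

Need some j in [2,6] with !x, and (y -> x) at every k in [2,j-1].
  j=2: !x holds; no prefix to check → satisfied.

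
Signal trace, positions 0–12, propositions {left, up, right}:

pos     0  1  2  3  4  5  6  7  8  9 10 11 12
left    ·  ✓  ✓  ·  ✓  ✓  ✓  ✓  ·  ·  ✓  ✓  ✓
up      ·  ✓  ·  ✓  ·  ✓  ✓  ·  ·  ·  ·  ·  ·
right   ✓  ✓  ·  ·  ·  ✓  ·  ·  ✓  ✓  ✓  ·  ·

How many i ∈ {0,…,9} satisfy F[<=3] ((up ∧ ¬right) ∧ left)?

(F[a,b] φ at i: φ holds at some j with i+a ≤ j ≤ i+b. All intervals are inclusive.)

4

Evaluate at each i in [0,9]:
  i=0: ✗ (none in [0,3])
  i=1: ✗ (none in [1,4])
  i=2: ✗ (none in [2,5])
  i=3: ✓ (witness j=6)
  i=4: ✓ (witness j=6)
  i=5: ✓ (witness j=6)
  i=6: ✓ (witness j=6)
  i=7: ✗ (none in [7,10])
  i=8: ✗ (none in [8,11])
  i=9: ✗ (none in [9,12])
Positions where it holds: {3, 4, 5, 6} → 4.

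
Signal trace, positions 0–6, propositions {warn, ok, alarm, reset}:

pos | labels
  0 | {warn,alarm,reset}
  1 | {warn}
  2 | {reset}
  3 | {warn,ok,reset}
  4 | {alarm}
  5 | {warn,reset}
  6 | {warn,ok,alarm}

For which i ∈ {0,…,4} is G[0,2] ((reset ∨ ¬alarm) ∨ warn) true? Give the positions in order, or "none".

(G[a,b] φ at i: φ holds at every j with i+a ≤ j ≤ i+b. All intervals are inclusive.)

Evaluate at each i in [0,4]:
  i=0: ✓ (all of [0,2])
  i=1: ✓ (all of [1,3])
  i=2: ✗ (fails at j=4)
  i=3: ✗ (fails at j=4)
  i=4: ✗ (fails at j=4)

0, 1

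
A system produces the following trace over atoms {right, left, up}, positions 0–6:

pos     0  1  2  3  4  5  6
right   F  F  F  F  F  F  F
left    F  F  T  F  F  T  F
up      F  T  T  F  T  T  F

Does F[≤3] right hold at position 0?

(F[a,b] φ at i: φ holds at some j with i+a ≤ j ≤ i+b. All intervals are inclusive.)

Does not hold

Check right at each j in [0,3]:
  j=0: false
  j=1: false
  j=2: false
  j=3: false
No position in the window satisfies it → formula fails.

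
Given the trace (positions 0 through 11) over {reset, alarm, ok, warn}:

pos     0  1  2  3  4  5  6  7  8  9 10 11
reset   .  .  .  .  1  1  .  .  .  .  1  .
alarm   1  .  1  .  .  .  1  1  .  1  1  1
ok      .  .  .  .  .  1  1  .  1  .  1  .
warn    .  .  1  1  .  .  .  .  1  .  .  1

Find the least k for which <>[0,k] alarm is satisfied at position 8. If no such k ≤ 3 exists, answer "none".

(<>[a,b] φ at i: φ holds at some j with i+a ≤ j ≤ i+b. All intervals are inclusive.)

Scan j = 8,9,… for alarm:
  j=8: fails
  j=9: holds
First hit at j=9, so smallest k = 9-8 = 1.

1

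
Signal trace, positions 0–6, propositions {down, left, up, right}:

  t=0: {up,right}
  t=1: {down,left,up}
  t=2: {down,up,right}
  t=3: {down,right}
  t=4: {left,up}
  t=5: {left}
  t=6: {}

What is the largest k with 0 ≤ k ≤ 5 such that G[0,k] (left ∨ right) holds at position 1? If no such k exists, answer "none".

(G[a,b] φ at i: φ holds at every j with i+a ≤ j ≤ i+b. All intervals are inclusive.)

4

(left ∨ right) must hold from j=1 onward; find where it first fails.
  j=1: holds
  j=2: holds
  j=3: holds
  j=4: holds
  j=5: holds
  j=6: fails
Holds on [1,5], so largest k = 4.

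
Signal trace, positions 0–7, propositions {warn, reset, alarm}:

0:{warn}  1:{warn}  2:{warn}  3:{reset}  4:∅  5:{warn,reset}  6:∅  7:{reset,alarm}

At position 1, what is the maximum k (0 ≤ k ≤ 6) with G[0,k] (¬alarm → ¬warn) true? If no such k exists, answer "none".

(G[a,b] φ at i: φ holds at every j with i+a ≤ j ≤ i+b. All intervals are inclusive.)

none

(¬alarm → ¬warn) must hold from j=1 onward; find where it first fails.
  j=1: fails → no k works.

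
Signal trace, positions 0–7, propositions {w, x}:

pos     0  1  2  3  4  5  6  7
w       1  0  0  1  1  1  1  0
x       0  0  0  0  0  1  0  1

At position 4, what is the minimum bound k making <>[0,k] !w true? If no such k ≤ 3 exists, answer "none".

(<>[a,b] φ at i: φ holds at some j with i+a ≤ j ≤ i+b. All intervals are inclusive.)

3

Scan j = 4,5,… for !w:
  j=4: fails
  j=5: fails
  j=6: fails
  j=7: holds
First hit at j=7, so smallest k = 7-4 = 3.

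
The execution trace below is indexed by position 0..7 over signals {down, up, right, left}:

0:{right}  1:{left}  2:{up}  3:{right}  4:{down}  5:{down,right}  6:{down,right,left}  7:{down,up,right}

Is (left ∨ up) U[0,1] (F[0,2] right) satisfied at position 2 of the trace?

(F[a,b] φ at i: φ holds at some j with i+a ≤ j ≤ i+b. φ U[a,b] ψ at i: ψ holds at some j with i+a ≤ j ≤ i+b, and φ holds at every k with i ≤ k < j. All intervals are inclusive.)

Need some j in [2,3] with F[0,2] right, and (left ∨ up) at every k in [2,j-1].
  j=2: F[0,2] right holds; no prefix to check → satisfied.

Holds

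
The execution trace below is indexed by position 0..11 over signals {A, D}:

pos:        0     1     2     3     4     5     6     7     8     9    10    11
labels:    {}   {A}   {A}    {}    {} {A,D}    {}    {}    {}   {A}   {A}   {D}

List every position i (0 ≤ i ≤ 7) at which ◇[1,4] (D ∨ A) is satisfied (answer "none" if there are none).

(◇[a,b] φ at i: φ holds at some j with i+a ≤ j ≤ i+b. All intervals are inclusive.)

Evaluate at each i in [0,7]:
  i=0: ✓ (witness j=1)
  i=1: ✓ (witness j=2)
  i=2: ✓ (witness j=5)
  i=3: ✓ (witness j=5)
  i=4: ✓ (witness j=5)
  i=5: ✓ (witness j=9)
  i=6: ✓ (witness j=9)
  i=7: ✓ (witness j=9)

0, 1, 2, 3, 4, 5, 6, 7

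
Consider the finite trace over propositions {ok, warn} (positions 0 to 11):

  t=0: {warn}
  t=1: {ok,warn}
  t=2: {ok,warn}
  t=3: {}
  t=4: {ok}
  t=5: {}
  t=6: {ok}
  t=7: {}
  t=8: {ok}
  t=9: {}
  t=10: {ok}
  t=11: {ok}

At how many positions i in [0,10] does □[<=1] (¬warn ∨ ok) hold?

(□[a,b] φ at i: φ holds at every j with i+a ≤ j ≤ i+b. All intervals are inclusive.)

Evaluate at each i in [0,10]:
  i=0: ✗ (fails at j=0)
  i=1: ✓ (all of [1,2])
  i=2: ✓ (all of [2,3])
  i=3: ✓ (all of [3,4])
  i=4: ✓ (all of [4,5])
  i=5: ✓ (all of [5,6])
  i=6: ✓ (all of [6,7])
  i=7: ✓ (all of [7,8])
  i=8: ✓ (all of [8,9])
  i=9: ✓ (all of [9,10])
  i=10: ✓ (all of [10,11])
Positions where it holds: {1, 2, 3, 4, 5, 6, 7, 8, 9, 10} → 10.

10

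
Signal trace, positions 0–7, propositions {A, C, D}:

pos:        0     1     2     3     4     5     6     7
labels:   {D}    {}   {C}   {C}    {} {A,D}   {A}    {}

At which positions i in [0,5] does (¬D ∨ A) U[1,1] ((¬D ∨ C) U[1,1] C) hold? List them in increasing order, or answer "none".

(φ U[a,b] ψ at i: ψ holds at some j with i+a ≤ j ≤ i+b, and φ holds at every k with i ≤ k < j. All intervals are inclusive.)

Evaluate at each i in [0,5]:
  i=0: ✗ (lhs fails at k=0 before rhs at j=1)
  i=1: ✓ (rhs at j=2; lhs holds on [1,1])
  i=2: ✗ (no rhs in [3,3])
  i=3: ✗ (no rhs in [4,4])
  i=4: ✗ (no rhs in [5,5])
  i=5: ✗ (no rhs in [6,6])

1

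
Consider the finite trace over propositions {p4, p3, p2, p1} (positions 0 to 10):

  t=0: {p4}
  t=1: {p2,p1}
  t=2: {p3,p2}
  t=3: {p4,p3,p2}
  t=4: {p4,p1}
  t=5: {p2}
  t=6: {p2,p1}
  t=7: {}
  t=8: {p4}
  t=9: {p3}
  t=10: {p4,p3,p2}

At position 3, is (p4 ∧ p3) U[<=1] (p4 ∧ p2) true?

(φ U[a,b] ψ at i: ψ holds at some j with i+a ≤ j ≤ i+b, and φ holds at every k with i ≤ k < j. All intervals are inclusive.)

Need some j in [3,4] with (p4 ∧ p2), and (p4 ∧ p3) at every k in [3,j-1].
  j=3: (p4 ∧ p2) holds; no prefix to check → satisfied.

Yes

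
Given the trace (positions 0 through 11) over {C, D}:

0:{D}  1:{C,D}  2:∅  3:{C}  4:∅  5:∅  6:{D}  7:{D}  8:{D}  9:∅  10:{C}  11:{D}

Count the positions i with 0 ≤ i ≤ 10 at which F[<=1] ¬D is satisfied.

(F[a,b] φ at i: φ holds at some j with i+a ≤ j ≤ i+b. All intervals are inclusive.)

Evaluate at each i in [0,10]:
  i=0: ✗ (none in [0,1])
  i=1: ✓ (witness j=2)
  i=2: ✓ (witness j=2)
  i=3: ✓ (witness j=3)
  i=4: ✓ (witness j=4)
  i=5: ✓ (witness j=5)
  i=6: ✗ (none in [6,7])
  i=7: ✗ (none in [7,8])
  i=8: ✓ (witness j=9)
  i=9: ✓ (witness j=9)
  i=10: ✓ (witness j=10)
Positions where it holds: {1, 2, 3, 4, 5, 8, 9, 10} → 8.

8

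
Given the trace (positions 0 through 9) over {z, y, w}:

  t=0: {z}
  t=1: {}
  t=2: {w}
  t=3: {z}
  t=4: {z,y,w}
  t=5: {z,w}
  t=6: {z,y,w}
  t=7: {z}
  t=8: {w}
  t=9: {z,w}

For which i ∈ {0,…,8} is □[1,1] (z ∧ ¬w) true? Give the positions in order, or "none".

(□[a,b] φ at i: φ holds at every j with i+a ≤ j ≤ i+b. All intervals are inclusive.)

2, 6

Evaluate at each i in [0,8]:
  i=0: ✗ (fails at j=1)
  i=1: ✗ (fails at j=2)
  i=2: ✓ (all of [3,3])
  i=3: ✗ (fails at j=4)
  i=4: ✗ (fails at j=5)
  i=5: ✗ (fails at j=6)
  i=6: ✓ (all of [7,7])
  i=7: ✗ (fails at j=8)
  i=8: ✗ (fails at j=9)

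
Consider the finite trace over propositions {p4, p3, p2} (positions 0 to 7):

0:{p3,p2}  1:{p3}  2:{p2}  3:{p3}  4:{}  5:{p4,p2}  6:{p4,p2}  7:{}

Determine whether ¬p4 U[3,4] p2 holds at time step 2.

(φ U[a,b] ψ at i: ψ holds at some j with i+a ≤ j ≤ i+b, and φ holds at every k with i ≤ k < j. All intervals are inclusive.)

Need some j in [5,6] with p2, and ¬p4 at every k in [2,j-1].
  j=5: p2 holds; ¬p4 holds at every k in [2,4] → satisfied.

True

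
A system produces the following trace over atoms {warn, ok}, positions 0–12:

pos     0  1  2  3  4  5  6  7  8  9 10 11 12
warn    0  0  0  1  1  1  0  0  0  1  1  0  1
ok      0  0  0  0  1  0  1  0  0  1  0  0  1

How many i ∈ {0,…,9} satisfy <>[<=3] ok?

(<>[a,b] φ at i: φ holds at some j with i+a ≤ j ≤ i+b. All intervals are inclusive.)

9

Evaluate at each i in [0,9]:
  i=0: ✗ (none in [0,3])
  i=1: ✓ (witness j=4)
  i=2: ✓ (witness j=4)
  i=3: ✓ (witness j=4)
  i=4: ✓ (witness j=4)
  i=5: ✓ (witness j=6)
  i=6: ✓ (witness j=6)
  i=7: ✓ (witness j=9)
  i=8: ✓ (witness j=9)
  i=9: ✓ (witness j=9)
Positions where it holds: {1, 2, 3, 4, 5, 6, 7, 8, 9} → 9.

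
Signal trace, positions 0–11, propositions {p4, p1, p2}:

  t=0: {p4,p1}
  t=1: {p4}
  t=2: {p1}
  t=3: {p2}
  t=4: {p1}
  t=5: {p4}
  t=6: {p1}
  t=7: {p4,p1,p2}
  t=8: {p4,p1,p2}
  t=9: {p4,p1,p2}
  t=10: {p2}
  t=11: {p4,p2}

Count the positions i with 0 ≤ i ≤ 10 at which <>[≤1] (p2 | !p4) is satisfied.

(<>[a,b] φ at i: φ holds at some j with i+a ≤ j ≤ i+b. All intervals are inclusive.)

10

Evaluate at each i in [0,10]:
  i=0: ✗ (none in [0,1])
  i=1: ✓ (witness j=2)
  i=2: ✓ (witness j=2)
  i=3: ✓ (witness j=3)
  i=4: ✓ (witness j=4)
  i=5: ✓ (witness j=6)
  i=6: ✓ (witness j=6)
  i=7: ✓ (witness j=7)
  i=8: ✓ (witness j=8)
  i=9: ✓ (witness j=9)
  i=10: ✓ (witness j=10)
Positions where it holds: {1, 2, 3, 4, 5, 6, 7, 8, 9, 10} → 10.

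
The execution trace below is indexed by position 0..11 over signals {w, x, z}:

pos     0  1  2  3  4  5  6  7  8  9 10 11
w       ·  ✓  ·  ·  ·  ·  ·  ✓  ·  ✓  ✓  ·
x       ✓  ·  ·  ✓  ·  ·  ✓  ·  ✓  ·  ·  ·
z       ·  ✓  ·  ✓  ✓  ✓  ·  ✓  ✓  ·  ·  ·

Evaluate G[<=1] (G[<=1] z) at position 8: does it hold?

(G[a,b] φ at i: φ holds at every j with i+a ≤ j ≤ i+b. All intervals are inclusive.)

Check G[<=1] z at every j in [8,9]:
  j=8: fails at 9
  j=9: fails at 9
Fails at j=8 → formula fails.

No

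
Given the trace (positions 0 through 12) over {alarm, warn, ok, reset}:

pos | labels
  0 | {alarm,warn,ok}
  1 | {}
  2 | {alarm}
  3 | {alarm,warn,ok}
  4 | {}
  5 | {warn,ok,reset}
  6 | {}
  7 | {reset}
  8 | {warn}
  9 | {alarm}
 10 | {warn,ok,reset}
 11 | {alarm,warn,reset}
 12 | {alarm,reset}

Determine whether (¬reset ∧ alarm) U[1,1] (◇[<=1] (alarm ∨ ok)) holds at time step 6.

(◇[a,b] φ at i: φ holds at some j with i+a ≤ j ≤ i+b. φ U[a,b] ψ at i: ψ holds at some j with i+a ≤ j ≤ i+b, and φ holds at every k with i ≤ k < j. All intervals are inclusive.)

Need some j in [7,7] with ◇[<=1] (alarm ∨ ok), and (¬reset ∧ alarm) at every k in [6,j-1].
  j=7: ◇[<=1] (alarm ∨ ok) — fails (none in [7,8]).
No j in the window works → until fails.

Does not hold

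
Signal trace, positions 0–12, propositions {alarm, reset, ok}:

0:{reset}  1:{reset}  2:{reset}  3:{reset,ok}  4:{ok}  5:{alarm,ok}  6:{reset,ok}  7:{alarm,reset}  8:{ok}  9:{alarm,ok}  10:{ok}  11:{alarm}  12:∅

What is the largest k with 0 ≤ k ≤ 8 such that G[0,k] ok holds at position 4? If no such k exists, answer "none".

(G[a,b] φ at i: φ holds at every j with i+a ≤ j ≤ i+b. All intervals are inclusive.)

2

ok must hold from j=4 onward; find where it first fails.
  j=4: holds
  j=5: holds
  j=6: holds
  j=7: fails
Holds on [4,6], so largest k = 2.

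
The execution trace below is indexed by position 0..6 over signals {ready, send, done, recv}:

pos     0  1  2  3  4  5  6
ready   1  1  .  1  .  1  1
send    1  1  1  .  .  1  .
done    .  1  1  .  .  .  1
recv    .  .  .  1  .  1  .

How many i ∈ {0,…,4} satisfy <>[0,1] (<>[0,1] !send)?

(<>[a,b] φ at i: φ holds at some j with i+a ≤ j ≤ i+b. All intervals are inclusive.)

4

Evaluate at each i in [0,4]:
  i=0: ✗ (none in [0,1])
  i=1: ✓ (witness j=2)
  i=2: ✓ (witness j=2)
  i=3: ✓ (witness j=3)
  i=4: ✓ (witness j=4)
Positions where it holds: {1, 2, 3, 4} → 4.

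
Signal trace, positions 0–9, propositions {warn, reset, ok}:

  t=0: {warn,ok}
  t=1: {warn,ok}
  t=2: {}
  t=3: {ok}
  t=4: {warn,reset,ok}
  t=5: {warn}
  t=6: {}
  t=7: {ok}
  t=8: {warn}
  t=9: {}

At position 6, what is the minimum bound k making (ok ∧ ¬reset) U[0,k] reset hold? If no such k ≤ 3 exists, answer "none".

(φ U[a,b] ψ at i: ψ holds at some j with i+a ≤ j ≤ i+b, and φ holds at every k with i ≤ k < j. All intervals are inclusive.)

none

Need earliest j ≥ 6 with reset, and (ok ∧ ¬reset) at every k in [6,j-1].
  j=6: rhs fails.
  j=7: rhs fails.
  j=8: rhs fails.
  j=9: rhs fails.
No witness within the range → none.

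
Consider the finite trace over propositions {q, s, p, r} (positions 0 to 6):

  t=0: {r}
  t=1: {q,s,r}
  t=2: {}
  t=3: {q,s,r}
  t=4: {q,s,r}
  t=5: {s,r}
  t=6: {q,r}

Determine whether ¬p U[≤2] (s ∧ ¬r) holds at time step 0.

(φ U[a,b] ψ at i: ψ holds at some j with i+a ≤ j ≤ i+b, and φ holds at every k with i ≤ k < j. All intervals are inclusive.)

Need some j in [0,2] with (s ∧ ¬r), and ¬p at every k in [0,j-1].
  j=0: (s ∧ ¬r) false.
  j=1: (s ∧ ¬r) false.
  j=2: (s ∧ ¬r) false.
No j in the window works → until fails.

False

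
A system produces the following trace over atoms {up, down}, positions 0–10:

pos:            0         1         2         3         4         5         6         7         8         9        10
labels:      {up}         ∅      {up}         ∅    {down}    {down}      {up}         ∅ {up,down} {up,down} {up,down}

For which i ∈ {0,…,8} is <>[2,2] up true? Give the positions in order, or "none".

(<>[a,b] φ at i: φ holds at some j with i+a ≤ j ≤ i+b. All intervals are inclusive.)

0, 4, 6, 7, 8

Evaluate at each i in [0,8]:
  i=0: ✓ (witness j=2)
  i=1: ✗ (none in [3,3])
  i=2: ✗ (none in [4,4])
  i=3: ✗ (none in [5,5])
  i=4: ✓ (witness j=6)
  i=5: ✗ (none in [7,7])
  i=6: ✓ (witness j=8)
  i=7: ✓ (witness j=9)
  i=8: ✓ (witness j=10)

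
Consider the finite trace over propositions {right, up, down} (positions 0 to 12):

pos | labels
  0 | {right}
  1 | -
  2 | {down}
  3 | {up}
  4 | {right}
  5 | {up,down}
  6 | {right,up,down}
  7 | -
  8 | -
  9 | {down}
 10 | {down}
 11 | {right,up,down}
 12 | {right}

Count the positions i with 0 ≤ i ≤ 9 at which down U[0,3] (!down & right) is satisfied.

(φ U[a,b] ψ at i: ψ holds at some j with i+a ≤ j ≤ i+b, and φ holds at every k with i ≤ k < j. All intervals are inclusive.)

Evaluate at each i in [0,9]:
  i=0: ✓ (rhs at j=0)
  i=1: ✗ (lhs fails at k=1 before rhs at j=4)
  i=2: ✗ (lhs fails at k=3 before rhs at j=4)
  i=3: ✗ (lhs fails at k=3 before rhs at j=4)
  i=4: ✓ (rhs at j=4)
  i=5: ✗ (no rhs in [5,8])
  i=6: ✗ (no rhs in [6,9])
  i=7: ✗ (no rhs in [7,10])
  i=8: ✗ (no rhs in [8,11])
  i=9: ✓ (rhs at j=12; lhs holds on [9,11])
Positions where it holds: {0, 4, 9} → 3.

3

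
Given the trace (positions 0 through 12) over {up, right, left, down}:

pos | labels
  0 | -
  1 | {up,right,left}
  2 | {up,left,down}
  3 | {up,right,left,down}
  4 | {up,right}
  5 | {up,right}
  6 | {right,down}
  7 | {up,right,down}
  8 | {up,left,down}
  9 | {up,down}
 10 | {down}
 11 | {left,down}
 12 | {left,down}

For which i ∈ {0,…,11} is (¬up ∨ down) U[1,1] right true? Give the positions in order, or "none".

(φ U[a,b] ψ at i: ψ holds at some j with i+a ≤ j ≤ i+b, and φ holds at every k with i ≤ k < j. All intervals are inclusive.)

0, 2, 3, 6

Evaluate at each i in [0,11]:
  i=0: ✓ (rhs at j=1; lhs holds on [0,0])
  i=1: ✗ (no rhs in [2,2])
  i=2: ✓ (rhs at j=3; lhs holds on [2,2])
  i=3: ✓ (rhs at j=4; lhs holds on [3,3])
  i=4: ✗ (lhs fails at k=4 before rhs at j=5)
  i=5: ✗ (lhs fails at k=5 before rhs at j=6)
  i=6: ✓ (rhs at j=7; lhs holds on [6,6])
  i=7: ✗ (no rhs in [8,8])
  i=8: ✗ (no rhs in [9,9])
  i=9: ✗ (no rhs in [10,10])
  i=10: ✗ (no rhs in [11,11])
  i=11: ✗ (no rhs in [12,12])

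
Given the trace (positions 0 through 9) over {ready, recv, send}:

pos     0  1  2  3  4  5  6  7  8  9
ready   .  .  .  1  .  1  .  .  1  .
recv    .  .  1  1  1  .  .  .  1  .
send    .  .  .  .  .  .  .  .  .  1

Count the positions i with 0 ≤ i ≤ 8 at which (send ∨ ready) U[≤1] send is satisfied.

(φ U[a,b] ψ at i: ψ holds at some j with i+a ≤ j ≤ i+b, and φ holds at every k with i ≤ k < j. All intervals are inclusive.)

1

Evaluate at each i in [0,8]:
  i=0: ✗ (no rhs in [0,1])
  i=1: ✗ (no rhs in [1,2])
  i=2: ✗ (no rhs in [2,3])
  i=3: ✗ (no rhs in [3,4])
  i=4: ✗ (no rhs in [4,5])
  i=5: ✗ (no rhs in [5,6])
  i=6: ✗ (no rhs in [6,7])
  i=7: ✗ (no rhs in [7,8])
  i=8: ✓ (rhs at j=9; lhs holds on [8,8])
Positions where it holds: {8} → 1.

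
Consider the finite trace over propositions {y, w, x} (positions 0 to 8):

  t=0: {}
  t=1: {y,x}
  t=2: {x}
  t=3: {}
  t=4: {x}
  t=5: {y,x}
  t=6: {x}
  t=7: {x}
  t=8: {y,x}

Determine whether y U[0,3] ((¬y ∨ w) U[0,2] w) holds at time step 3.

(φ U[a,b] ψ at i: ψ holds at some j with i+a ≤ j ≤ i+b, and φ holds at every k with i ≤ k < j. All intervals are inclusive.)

No

Need some j in [3,6] with ((¬y ∨ w) U[0,2] w), and y at every k in [3,j-1].
  j=3: ((¬y ∨ w) U[0,2] w) — fails.
  j=4: ((¬y ∨ w) U[0,2] w) — fails.
  j=5: ((¬y ∨ w) U[0,2] w) — fails.
  j=6: ((¬y ∨ w) U[0,2] w) — fails.
No j in the window works → until fails.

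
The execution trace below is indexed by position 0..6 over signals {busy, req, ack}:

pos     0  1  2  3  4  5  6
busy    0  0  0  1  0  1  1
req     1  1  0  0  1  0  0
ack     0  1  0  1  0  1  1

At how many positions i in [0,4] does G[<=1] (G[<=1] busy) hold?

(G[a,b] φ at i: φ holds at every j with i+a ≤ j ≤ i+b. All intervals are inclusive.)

Evaluate at each i in [0,4]:
  i=0: ✗ (fails at j=0)
  i=1: ✗ (fails at j=1)
  i=2: ✗ (fails at j=2)
  i=3: ✗ (fails at j=3)
  i=4: ✗ (fails at j=4)
Positions where it holds: {} → 0.

0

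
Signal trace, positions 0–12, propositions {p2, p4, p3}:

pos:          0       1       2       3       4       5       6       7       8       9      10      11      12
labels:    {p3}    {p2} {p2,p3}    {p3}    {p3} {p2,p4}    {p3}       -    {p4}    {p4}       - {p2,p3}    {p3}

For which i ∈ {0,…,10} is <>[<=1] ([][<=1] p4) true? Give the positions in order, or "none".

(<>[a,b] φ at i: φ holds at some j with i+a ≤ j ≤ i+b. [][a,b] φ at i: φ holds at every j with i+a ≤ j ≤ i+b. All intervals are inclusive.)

Evaluate at each i in [0,10]:
  i=0: ✗ (none in [0,1])
  i=1: ✗ (none in [1,2])
  i=2: ✗ (none in [2,3])
  i=3: ✗ (none in [3,4])
  i=4: ✗ (none in [4,5])
  i=5: ✗ (none in [5,6])
  i=6: ✗ (none in [6,7])
  i=7: ✓ (witness j=8)
  i=8: ✓ (witness j=8)
  i=9: ✗ (none in [9,10])
  i=10: ✗ (none in [10,11])

7, 8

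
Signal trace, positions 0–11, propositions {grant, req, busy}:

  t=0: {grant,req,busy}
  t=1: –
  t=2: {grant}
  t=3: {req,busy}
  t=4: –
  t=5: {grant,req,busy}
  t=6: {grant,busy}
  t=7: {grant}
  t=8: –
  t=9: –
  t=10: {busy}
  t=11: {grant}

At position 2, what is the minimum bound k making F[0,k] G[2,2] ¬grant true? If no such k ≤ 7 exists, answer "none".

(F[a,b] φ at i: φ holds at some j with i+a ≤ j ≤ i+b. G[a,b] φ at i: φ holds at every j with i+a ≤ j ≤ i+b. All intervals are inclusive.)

Scan j = 2,3,… for G[2,2] ¬grant:
  j=2: holds
First hit at j=2, so smallest k = 2-2 = 0.

0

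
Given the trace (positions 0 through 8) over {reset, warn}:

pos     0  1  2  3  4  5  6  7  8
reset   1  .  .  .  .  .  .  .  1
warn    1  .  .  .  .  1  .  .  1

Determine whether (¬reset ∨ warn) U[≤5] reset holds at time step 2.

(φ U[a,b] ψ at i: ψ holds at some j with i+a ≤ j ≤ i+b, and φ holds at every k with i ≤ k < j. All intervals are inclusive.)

No

Need some j in [2,7] with reset, and (¬reset ∨ warn) at every k in [2,j-1].
  j=2: reset false.
  j=3: reset false.
  j=4: reset false.
  j=5: reset false.
  j=6: reset false.
  j=7: reset false.
No j in the window works → until fails.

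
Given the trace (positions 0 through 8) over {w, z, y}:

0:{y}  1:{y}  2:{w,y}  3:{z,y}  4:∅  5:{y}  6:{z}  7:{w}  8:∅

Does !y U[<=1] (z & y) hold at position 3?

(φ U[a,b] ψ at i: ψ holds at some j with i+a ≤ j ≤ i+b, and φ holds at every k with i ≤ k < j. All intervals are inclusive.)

Need some j in [3,4] with (z & y), and !y at every k in [3,j-1].
  j=3: (z & y) holds; no prefix to check → satisfied.

Yes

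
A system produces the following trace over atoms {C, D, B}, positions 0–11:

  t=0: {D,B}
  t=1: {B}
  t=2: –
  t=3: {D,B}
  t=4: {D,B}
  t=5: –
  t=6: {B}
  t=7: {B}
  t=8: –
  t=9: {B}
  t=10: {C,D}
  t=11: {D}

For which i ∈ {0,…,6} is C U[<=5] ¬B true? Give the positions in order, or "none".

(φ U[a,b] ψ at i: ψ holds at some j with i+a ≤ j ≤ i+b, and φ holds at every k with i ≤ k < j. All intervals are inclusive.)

2, 5

Evaluate at each i in [0,6]:
  i=0: ✗ (lhs fails at k=0 before rhs at j=2)
  i=1: ✗ (lhs fails at k=1 before rhs at j=2)
  i=2: ✓ (rhs at j=2)
  i=3: ✗ (lhs fails at k=3 before rhs at j=5)
  i=4: ✗ (lhs fails at k=4 before rhs at j=5)
  i=5: ✓ (rhs at j=5)
  i=6: ✗ (lhs fails at k=6 before rhs at j=8)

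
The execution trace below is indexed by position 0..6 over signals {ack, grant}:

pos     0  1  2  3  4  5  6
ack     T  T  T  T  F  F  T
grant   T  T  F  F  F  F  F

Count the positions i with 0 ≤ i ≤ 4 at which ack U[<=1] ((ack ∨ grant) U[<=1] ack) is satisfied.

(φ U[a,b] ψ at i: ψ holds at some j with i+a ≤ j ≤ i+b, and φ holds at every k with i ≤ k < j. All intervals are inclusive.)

Evaluate at each i in [0,4]:
  i=0: ✓ (rhs at j=0)
  i=1: ✓ (rhs at j=1)
  i=2: ✓ (rhs at j=2)
  i=3: ✓ (rhs at j=3)
  i=4: ✗ (no rhs in [4,5])
Positions where it holds: {0, 1, 2, 3} → 4.

4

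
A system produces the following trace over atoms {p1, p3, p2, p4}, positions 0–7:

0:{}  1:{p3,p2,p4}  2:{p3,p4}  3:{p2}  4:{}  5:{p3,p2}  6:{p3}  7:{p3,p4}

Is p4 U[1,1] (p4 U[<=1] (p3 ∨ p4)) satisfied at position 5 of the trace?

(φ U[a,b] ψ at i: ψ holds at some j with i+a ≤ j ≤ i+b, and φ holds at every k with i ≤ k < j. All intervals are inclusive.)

Need some j in [6,6] with (p4 U[<=1] (p3 ∨ p4)), and p4 at every k in [5,j-1].
  j=6: (p4 U[<=1] (p3 ∨ p4)) holds, but p4 fails at k=5 → not this j.
No j in the window works → until fails.

False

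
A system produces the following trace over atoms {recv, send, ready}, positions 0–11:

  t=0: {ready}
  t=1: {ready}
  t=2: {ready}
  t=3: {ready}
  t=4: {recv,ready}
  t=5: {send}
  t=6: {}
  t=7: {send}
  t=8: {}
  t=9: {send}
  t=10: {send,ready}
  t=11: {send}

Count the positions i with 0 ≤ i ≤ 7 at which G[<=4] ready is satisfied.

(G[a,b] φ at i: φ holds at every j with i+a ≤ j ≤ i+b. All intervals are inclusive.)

Evaluate at each i in [0,7]:
  i=0: ✓ (all of [0,4])
  i=1: ✗ (fails at j=5)
  i=2: ✗ (fails at j=5)
  i=3: ✗ (fails at j=5)
  i=4: ✗ (fails at j=5)
  i=5: ✗ (fails at j=5)
  i=6: ✗ (fails at j=6)
  i=7: ✗ (fails at j=7)
Positions where it holds: {0} → 1.

1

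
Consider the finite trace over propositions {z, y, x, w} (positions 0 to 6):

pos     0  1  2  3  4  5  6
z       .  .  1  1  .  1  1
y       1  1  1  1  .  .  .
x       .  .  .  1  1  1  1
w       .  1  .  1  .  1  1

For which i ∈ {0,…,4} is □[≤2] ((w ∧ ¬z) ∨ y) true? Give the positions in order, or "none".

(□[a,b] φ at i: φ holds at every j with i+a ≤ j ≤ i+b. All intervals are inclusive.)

0, 1

Evaluate at each i in [0,4]:
  i=0: ✓ (all of [0,2])
  i=1: ✓ (all of [1,3])
  i=2: ✗ (fails at j=4)
  i=3: ✗ (fails at j=4)
  i=4: ✗ (fails at j=4)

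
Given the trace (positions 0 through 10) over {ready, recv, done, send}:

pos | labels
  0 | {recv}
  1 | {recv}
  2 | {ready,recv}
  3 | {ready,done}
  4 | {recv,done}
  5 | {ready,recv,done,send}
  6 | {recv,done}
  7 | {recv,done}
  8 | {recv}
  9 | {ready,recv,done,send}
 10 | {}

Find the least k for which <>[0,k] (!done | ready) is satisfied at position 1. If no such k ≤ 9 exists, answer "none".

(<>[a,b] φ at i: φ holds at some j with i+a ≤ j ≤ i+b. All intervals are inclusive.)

0

Scan j = 1,2,… for (!done | ready):
  j=1: holds
First hit at j=1, so smallest k = 1-1 = 0.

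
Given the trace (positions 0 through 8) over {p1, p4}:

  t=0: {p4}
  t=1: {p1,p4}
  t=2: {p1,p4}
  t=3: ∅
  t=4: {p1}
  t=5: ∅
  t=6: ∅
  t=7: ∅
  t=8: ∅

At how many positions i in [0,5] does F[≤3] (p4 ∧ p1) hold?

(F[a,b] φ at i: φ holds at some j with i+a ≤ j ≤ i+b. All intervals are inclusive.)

Evaluate at each i in [0,5]:
  i=0: ✓ (witness j=1)
  i=1: ✓ (witness j=1)
  i=2: ✓ (witness j=2)
  i=3: ✗ (none in [3,6])
  i=4: ✗ (none in [4,7])
  i=5: ✗ (none in [5,8])
Positions where it holds: {0, 1, 2} → 3.

3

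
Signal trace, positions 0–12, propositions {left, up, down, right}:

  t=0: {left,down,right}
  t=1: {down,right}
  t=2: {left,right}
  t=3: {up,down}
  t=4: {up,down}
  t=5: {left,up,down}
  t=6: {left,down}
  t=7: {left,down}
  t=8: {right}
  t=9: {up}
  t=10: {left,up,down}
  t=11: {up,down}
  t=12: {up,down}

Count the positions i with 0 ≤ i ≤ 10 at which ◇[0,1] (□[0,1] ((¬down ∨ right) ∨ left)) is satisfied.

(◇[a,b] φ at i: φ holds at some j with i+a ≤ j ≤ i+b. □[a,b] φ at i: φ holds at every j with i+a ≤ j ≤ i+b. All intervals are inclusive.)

8

Evaluate at each i in [0,10]:
  i=0: ✓ (witness j=0)
  i=1: ✓ (witness j=1)
  i=2: ✗ (none in [2,3])
  i=3: ✗ (none in [3,4])
  i=4: ✓ (witness j=5)
  i=5: ✓ (witness j=5)
  i=6: ✓ (witness j=6)
  i=7: ✓ (witness j=7)
  i=8: ✓ (witness j=8)
  i=9: ✓ (witness j=9)
  i=10: ✗ (none in [10,11])
Positions where it holds: {0, 1, 4, 5, 6, 7, 8, 9} → 8.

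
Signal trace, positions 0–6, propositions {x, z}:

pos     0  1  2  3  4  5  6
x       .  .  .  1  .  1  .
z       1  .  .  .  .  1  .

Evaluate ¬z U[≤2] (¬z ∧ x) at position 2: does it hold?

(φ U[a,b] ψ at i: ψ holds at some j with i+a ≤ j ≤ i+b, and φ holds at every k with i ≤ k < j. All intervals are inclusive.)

Yes

Need some j in [2,4] with (¬z ∧ x), and ¬z at every k in [2,j-1].
  j=2: (¬z ∧ x) false.
  j=3: (¬z ∧ x) holds; ¬z holds at every k in [2,2] → satisfied.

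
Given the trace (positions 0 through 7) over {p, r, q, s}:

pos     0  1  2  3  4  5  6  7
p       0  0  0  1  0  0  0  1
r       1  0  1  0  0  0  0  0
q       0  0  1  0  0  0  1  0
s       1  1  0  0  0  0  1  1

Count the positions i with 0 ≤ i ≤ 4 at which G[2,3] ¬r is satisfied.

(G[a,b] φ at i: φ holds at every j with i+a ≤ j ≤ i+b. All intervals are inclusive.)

Evaluate at each i in [0,4]:
  i=0: ✗ (fails at j=2)
  i=1: ✓ (all of [3,4])
  i=2: ✓ (all of [4,5])
  i=3: ✓ (all of [5,6])
  i=4: ✓ (all of [6,7])
Positions where it holds: {1, 2, 3, 4} → 4.

4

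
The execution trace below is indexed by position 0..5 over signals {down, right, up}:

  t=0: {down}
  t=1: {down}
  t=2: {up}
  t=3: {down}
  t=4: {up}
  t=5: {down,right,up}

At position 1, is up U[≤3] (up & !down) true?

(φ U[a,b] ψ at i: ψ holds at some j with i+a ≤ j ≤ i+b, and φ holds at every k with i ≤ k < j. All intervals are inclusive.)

Need some j in [1,4] with (up & !down), and up at every k in [1,j-1].
  j=1: (up & !down) false.
  j=2: (up & !down) holds, but up fails at k=1 → not this j.
  j=3: (up & !down) false.
  j=4: (up & !down) holds, but up fails at k=1 → not this j.
No j in the window works → until fails.

False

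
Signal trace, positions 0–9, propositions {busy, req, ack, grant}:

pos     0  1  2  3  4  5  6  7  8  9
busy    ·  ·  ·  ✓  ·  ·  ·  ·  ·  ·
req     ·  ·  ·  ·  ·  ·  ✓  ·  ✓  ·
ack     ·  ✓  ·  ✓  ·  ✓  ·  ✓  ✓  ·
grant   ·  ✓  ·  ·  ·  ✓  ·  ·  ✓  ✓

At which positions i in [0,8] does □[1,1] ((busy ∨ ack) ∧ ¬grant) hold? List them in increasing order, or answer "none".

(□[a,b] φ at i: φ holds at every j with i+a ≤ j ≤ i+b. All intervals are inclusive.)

2, 6

Evaluate at each i in [0,8]:
  i=0: ✗ (fails at j=1)
  i=1: ✗ (fails at j=2)
  i=2: ✓ (all of [3,3])
  i=3: ✗ (fails at j=4)
  i=4: ✗ (fails at j=5)
  i=5: ✗ (fails at j=6)
  i=6: ✓ (all of [7,7])
  i=7: ✗ (fails at j=8)
  i=8: ✗ (fails at j=9)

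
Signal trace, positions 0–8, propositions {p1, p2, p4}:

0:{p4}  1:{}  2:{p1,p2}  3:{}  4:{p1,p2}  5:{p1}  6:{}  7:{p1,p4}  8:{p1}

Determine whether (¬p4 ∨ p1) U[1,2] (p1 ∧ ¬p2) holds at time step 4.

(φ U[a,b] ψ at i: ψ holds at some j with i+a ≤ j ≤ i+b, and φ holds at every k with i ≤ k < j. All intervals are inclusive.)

Need some j in [5,6] with (p1 ∧ ¬p2), and (¬p4 ∨ p1) at every k in [4,j-1].
  j=5: (p1 ∧ ¬p2) holds; (¬p4 ∨ p1) holds at every k in [4,4] → satisfied.

Holds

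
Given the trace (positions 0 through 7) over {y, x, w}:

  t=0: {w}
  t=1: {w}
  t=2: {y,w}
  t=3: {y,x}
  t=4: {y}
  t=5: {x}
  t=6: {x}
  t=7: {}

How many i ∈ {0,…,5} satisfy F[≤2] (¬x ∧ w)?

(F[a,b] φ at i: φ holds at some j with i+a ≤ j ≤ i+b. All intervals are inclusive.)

Evaluate at each i in [0,5]:
  i=0: ✓ (witness j=0)
  i=1: ✓ (witness j=1)
  i=2: ✓ (witness j=2)
  i=3: ✗ (none in [3,5])
  i=4: ✗ (none in [4,6])
  i=5: ✗ (none in [5,7])
Positions where it holds: {0, 1, 2} → 3.

3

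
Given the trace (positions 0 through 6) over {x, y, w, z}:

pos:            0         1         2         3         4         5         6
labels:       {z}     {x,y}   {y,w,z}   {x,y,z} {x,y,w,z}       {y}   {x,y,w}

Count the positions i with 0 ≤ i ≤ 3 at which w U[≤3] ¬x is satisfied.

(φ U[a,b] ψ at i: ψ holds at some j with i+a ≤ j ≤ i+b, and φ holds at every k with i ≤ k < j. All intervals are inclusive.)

2

Evaluate at each i in [0,3]:
  i=0: ✓ (rhs at j=0)
  i=1: ✗ (lhs fails at k=1 before rhs at j=2)
  i=2: ✓ (rhs at j=2)
  i=3: ✗ (lhs fails at k=3 before rhs at j=5)
Positions where it holds: {0, 2} → 2.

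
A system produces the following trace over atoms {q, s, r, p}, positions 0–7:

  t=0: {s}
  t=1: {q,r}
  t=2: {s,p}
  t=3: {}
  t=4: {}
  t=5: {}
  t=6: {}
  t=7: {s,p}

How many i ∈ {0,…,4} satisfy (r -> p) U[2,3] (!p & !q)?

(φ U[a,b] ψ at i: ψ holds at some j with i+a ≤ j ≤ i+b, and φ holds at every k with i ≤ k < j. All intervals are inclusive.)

3

Evaluate at each i in [0,4]:
  i=0: ✗ (lhs fails at k=1 before rhs at j=3)
  i=1: ✗ (lhs fails at k=1 before rhs at j=3)
  i=2: ✓ (rhs at j=4; lhs holds on [2,3])
  i=3: ✓ (rhs at j=5; lhs holds on [3,4])
  i=4: ✓ (rhs at j=6; lhs holds on [4,5])
Positions where it holds: {2, 3, 4} → 3.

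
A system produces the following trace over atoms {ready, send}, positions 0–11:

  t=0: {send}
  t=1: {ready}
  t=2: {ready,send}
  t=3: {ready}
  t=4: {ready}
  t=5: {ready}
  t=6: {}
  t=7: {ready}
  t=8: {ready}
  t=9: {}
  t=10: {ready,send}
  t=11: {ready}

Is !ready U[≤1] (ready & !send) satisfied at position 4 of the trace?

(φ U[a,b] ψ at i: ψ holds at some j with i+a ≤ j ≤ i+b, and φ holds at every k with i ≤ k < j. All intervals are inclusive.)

Holds

Need some j in [4,5] with (ready & !send), and !ready at every k in [4,j-1].
  j=4: (ready & !send) holds; no prefix to check → satisfied.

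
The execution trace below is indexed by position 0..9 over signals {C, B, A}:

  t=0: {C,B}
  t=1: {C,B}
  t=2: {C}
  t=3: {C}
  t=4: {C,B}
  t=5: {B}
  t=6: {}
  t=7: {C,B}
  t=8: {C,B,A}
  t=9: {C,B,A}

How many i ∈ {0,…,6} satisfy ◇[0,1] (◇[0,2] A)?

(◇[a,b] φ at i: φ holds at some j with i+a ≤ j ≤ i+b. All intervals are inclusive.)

Evaluate at each i in [0,6]:
  i=0: ✗ (none in [0,1])
  i=1: ✗ (none in [1,2])
  i=2: ✗ (none in [2,3])
  i=3: ✗ (none in [3,4])
  i=4: ✗ (none in [4,5])
  i=5: ✓ (witness j=6)
  i=6: ✓ (witness j=6)
Positions where it holds: {5, 6} → 2.

2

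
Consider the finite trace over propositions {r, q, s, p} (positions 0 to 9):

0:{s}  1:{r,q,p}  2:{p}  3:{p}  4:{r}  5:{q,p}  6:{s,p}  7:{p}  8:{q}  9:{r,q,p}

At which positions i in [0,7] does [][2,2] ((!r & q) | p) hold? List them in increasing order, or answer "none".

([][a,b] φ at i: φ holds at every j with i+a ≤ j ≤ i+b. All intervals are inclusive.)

0, 1, 3, 4, 5, 6, 7

Evaluate at each i in [0,7]:
  i=0: ✓ (all of [2,2])
  i=1: ✓ (all of [3,3])
  i=2: ✗ (fails at j=4)
  i=3: ✓ (all of [5,5])
  i=4: ✓ (all of [6,6])
  i=5: ✓ (all of [7,7])
  i=6: ✓ (all of [8,8])
  i=7: ✓ (all of [9,9])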